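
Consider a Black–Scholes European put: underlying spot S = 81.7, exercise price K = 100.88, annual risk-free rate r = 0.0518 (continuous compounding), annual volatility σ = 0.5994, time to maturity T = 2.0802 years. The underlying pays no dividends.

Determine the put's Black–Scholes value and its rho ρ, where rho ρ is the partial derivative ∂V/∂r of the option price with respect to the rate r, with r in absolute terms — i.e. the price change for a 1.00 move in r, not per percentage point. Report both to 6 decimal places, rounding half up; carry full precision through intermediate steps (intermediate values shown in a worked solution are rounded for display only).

price = 33.437627
ρ = -133.654850

σ√T = 0.5994·√2.0802 = 0.864509
d₁ = (ln(S/K) + (r+σ²/2)T) / (σ√T) = (ln(81.7/100.88) + (0.0518+0.5994²/2)·2.0802) / 0.864509 = (-0.210878 + 0.481442) / 0.864509 = 0.312969
d₂ = d₁ − σ√T = 0.312969 − 0.864509 = -0.551540
e^{−rT} = e^{−0.0518·2.0802} = 0.897848
N(−d₁) = 0.377152,  N(−d₂) = 0.709368
Put price V = K·e^{−rT}·N(−d₂) − S·N(−d₁) = 64.250961 − 30.813334 = 33.437627
ρ = −K·T·e^{−rT}·N(−d₂) = -133.654850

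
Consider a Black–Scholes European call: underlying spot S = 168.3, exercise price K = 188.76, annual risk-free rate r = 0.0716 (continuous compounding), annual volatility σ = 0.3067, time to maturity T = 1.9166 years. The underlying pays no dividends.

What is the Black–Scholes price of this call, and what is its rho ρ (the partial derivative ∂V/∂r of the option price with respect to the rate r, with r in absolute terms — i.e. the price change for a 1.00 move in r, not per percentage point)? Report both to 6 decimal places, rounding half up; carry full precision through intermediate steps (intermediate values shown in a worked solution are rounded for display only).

σ√T = 0.3067·√1.9166 = 0.424600
d₁ = (ln(S/K) + (r+σ²/2)T) / (σ√T) = (ln(168.3/188.76) + (0.0716+0.3067²/2)·1.9166) / 0.424600 = (-0.114728 + 0.227371) / 0.424600 = 0.265292
d₂ = d₁ − σ√T = 0.265292 − 0.424600 = -0.159308
e^{−rT} = e^{−0.0716·1.9166} = 0.871771
N(d₁) = 0.604608,  N(d₂) = 0.436713
Call price V = S·N(d₁) − K·e^{−rT}·N(d₂) = 101.755454 − 71.863539 = 29.891915
ρ = K·T·e^{−rT}·N(d₂) = 137.733660

price = 29.891915
ρ = 137.733660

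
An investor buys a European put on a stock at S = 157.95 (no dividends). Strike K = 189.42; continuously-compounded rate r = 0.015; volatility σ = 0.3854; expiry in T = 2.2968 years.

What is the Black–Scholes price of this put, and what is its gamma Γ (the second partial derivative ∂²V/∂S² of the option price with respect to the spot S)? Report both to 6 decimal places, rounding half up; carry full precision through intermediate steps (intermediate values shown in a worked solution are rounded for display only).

σ√T = 0.3854·√2.2968 = 0.584081
d₁ = (ln(S/K) + (r+σ²/2)T) / (σ√T) = (ln(157.95/189.42) + (0.015+0.3854²/2)·2.2968) / 0.584081 = (-0.181688 + 0.205027) / 0.584081 = 0.039959
d₂ = d₁ − σ√T = 0.039959 − 0.584081 = -0.544122
e^{−rT} = e^{−0.015·2.2968} = 0.966135
N(−d₁) = 0.484063,  N(−d₂) = 0.706821
Put price V = K·e^{−rT}·N(−d₂) − S·N(−d₁) = 129.352015 − 76.457743 = 52.894271
φ(d₁) = (1/√(2π))·e^{−d₁²/2} = 0.398624
Γ = φ(d₁) / (S·σ·√T) = 0.004321

price = 52.894271
Γ = 0.004321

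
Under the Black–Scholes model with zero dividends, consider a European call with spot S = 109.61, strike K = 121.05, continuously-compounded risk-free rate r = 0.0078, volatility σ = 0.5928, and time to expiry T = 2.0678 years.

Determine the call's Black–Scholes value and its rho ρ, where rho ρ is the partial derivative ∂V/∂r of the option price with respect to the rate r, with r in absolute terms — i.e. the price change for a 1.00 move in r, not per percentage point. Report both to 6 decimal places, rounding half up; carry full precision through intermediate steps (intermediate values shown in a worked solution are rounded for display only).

σ√T = 0.5928·√2.0678 = 0.852437
d₁ = (ln(S/K) + (r+σ²/2)T) / (σ√T) = (ln(109.61/121.05) + (0.0078+0.5928²/2)·2.0678) / 0.852437 = (-0.099275 + 0.379454) / 0.852437 = 0.328679
d₂ = d₁ − σ√T = 0.328679 − 0.852437 = -0.523758
e^{−rT} = e^{−0.0078·2.0678} = 0.984001
N(d₁) = 0.628801,  N(d₂) = 0.300223
Call price V = S·N(d₁) − K·e^{−rT}·N(d₂) = 68.922870 − 35.760590 = 33.162280
ρ = K·T·e^{−rT}·N(d₂) = 73.945749

price = 33.162280
ρ = 73.945749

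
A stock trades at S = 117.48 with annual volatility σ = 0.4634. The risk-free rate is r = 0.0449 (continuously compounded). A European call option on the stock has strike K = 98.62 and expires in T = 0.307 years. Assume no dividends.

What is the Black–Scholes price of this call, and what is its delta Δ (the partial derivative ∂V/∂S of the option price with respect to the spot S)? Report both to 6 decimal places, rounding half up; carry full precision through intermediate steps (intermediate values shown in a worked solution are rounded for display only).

σ√T = 0.4634·√0.307 = 0.256759
d₁ = (ln(S/K) + (r+σ²/2)T) / (σ√T) = (ln(117.48/98.62) + (0.0449+0.4634²/2)·0.307) / 0.256759 = (0.174994 + 0.046747) / 0.256759 = 0.863616
d₂ = d₁ − σ√T = 0.863616 − 0.256759 = 0.606857
e^{−rT} = e^{−0.0449·0.307} = 0.986310
N(d₁) = 0.806100,  N(d₂) = 0.728027
Call price V = S·N(d₁) − K·e^{−rT}·N(d₂) = 94.700682 − 70.815132 = 23.885550
Δ = N(d₁) = 0.806100

price = 23.885550
Δ = 0.806100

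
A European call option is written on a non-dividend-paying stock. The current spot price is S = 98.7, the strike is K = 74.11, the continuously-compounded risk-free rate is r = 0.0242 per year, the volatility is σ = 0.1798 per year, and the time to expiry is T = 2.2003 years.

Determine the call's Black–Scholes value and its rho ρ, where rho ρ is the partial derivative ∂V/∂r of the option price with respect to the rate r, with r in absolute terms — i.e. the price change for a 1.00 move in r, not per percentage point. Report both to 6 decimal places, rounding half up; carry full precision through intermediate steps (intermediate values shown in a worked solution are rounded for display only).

σ√T = 0.1798·√2.2003 = 0.266705
d₁ = (ln(S/K) + (r+σ²/2)T) / (σ√T) = (ln(98.7/74.11) + (0.0242+0.1798²/2)·2.2003) / 0.266705 = (0.286534 + 0.088813) / 0.266705 = 1.407352
d₂ = d₁ − σ√T = 1.407352 − 0.266705 = 1.140648
e^{−rT} = e^{−0.0242·2.2003} = 0.948146
N(d₁) = 0.920339,  N(d₂) = 0.872992
Call price V = S·N(d₁) − K·e^{−rT}·N(d₂) = 90.837411 − 61.342565 = 29.494847
ρ = K·T·e^{−rT}·N(d₂) = 134.972045

price = 29.494847
ρ = 134.972045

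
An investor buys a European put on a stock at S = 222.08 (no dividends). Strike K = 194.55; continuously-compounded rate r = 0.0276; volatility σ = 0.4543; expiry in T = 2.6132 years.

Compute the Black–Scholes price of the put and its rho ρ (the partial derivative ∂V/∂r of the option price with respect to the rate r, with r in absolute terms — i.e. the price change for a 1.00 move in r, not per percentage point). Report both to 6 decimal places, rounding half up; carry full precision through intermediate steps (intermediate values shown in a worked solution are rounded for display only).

price = 39.331331
ρ = -253.240875

σ√T = 0.4543·√2.6132 = 0.734394
d₁ = (ln(S/K) + (r+σ²/2)T) / (σ√T) = (ln(222.08/194.55) + (0.0276+0.4543²/2)·2.6132) / 0.734394 = (0.132348 + 0.341792) / 0.734394 = 0.645621
d₂ = d₁ − σ√T = 0.645621 − 0.734394 = -0.088773
e^{−rT} = e^{−0.0276·2.6132} = 0.930415
N(−d₁) = 0.259262,  N(−d₂) = 0.535369
Put price V = K·e^{−rT}·N(−d₂) − S·N(−d₁) = 96.908340 − 57.577010 = 39.331331
ρ = −K·T·e^{−rT}·N(−d₂) = -253.240875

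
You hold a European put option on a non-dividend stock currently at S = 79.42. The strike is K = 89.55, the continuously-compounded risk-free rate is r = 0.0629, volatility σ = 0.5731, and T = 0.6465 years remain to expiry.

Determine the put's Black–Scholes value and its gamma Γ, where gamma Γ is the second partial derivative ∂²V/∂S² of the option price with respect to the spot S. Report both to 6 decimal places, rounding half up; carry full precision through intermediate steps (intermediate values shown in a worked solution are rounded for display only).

σ√T = 0.5731·√0.6465 = 0.460802
d₁ = (ln(S/K) + (r+σ²/2)T) / (σ√T) = (ln(79.42/89.55) + (0.0629+0.5731²/2)·0.6465) / 0.460802 = (-0.120047 + 0.146834) / 0.460802 = 0.058132
d₂ = d₁ − σ√T = 0.058132 − 0.460802 = -0.402670
e^{−rT} = e^{−0.0629·0.6465} = 0.960151
N(−d₁) = 0.476822,  N(−d₂) = 0.656405
Put price V = K·e^{−rT}·N(−d₂) − S·N(−d₁) = 56.438662 − 37.869184 = 18.569478
φ(d₁) = (1/√(2π))·e^{−d₁²/2} = 0.398269
Γ = φ(d₁) / (S·σ·√T) = 0.010883

price = 18.569478
Γ = 0.010883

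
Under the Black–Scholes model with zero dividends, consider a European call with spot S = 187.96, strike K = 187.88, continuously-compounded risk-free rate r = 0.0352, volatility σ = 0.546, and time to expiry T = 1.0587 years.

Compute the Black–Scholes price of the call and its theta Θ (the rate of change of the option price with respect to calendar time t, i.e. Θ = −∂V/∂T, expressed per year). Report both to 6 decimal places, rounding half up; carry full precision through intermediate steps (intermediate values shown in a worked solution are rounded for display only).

σ√T = 0.546·√1.0587 = 0.561797
d₁ = (ln(S/K) + (r+σ²/2)T) / (σ√T) = (ln(187.96/187.88) + (0.0352+0.546²/2)·1.0587) / 0.561797 = (0.000426 + 0.195074) / 0.561797 = 0.347990
d₂ = d₁ − σ√T = 0.347990 − 0.561797 = -0.213806
e^{−rT} = e^{−0.0352·1.0587} = 0.963420
N(d₁) = 0.636076,  N(d₂) = 0.415349
Call price V = S·N(d₁) − K·e^{−rT}·N(d₂) = 119.556882 − 75.181188 = 44.375694
φ(d₁) = (1/√(2π))·e^{−d₁²/2} = 0.375504
Θ = −S·φ(d₁)·σ/(2√T) − r·K·e^{−rT}·N(d₂) = −18.726464 − 2.646378 = -21.372842

price = 44.375694
Θ = -21.372842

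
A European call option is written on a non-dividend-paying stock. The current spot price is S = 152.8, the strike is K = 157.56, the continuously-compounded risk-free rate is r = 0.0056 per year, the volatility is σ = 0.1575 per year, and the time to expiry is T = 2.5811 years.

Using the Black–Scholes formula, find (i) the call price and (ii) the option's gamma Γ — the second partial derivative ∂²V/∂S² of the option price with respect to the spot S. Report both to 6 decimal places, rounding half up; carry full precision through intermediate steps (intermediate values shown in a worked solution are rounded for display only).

σ√T = 0.1575·√2.5811 = 0.253036
d₁ = (ln(S/K) + (r+σ²/2)T) / (σ√T) = (ln(152.8/157.56) + (0.0056+0.1575²/2)·2.5811) / 0.253036 = (-0.030676 + 0.046468) / 0.253036 = 0.062408
d₂ = d₁ − σ√T = 0.062408 − 0.253036 = -0.190629
e^{−rT} = e^{−0.0056·2.5811} = 0.985650
N(d₁) = 0.524881,  N(d₂) = 0.424408
Call price V = S·N(d₁) − K·e^{−rT}·N(d₂) = 80.201801 − 65.910167 = 14.291634
φ(d₁) = (1/√(2π))·e^{−d₁²/2} = 0.398166
Γ = φ(d₁) / (S·σ·√T) = 0.010298

price = 14.291634
Γ = 0.010298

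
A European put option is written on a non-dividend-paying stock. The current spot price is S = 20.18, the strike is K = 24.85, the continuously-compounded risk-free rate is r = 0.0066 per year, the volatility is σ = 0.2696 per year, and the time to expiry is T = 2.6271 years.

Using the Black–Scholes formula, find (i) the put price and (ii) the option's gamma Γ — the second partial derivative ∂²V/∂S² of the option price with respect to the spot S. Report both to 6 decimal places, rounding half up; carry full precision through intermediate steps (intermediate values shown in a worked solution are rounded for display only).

σ√T = 0.2696·√2.6271 = 0.436977
d₁ = (ln(S/K) + (r+σ²/2)T) / (σ√T) = (ln(20.18/24.85) + (0.0066+0.2696²/2)·2.6271) / 0.436977 = (-0.208166 + 0.112813) / 0.436977 = -0.218210
d₂ = d₁ − σ√T = -0.218210 − 0.436977 = -0.655186
e^{−rT} = e^{−0.0066·2.6271} = 0.982811
N(−d₁) = 0.586367,  N(−d₂) = 0.743826
Put price V = K·e^{−rT}·N(−d₂) − S·N(−d₁) = 18.166349 − 11.832890 = 6.333459
φ(d₁) = (1/√(2π))·e^{−d₁²/2} = 0.389557
Γ = φ(d₁) / (S·σ·√T) = 0.044176

price = 6.333459
Γ = 0.044176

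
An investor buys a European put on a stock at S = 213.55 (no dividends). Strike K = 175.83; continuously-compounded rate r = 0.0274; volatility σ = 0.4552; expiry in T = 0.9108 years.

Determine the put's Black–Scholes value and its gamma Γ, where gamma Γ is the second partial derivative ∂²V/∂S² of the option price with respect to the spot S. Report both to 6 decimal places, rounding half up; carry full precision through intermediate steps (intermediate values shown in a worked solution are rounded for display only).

σ√T = 0.4552·√0.9108 = 0.434424
d₁ = (ln(S/K) + (r+σ²/2)T) / (σ√T) = (ln(213.55/175.83) + (0.0274+0.4552²/2)·0.9108) / 0.434424 = (0.194353 + 0.119318) / 0.434424 = 0.722040
d₂ = d₁ − σ√T = 0.722040 − 0.434424 = 0.287616
e^{−rT} = e^{−0.0274·0.9108} = 0.975353
N(−d₁) = 0.235135,  N(−d₂) = 0.386820
Put price V = K·e^{−rT}·N(−d₂) − S·N(−d₁) = 66.338269 − 50.213080 = 16.125189
φ(d₁) = (1/√(2π))·e^{−d₁²/2} = 0.307399
Γ = φ(d₁) / (S·σ·√T) = 0.003314

price = 16.125189
Γ = 0.003314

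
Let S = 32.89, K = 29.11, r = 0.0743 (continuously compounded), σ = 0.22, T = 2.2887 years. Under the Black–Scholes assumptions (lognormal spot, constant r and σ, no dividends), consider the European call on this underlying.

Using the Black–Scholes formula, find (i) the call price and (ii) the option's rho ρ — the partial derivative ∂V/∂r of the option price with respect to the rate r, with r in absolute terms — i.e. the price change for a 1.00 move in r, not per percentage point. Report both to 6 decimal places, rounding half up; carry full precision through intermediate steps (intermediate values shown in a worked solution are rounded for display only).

price = 9.313209
ρ = 42.803987

σ√T = 0.22·√2.2887 = 0.332826
d₁ = (ln(S/K) + (r+σ²/2)T) / (σ√T) = (ln(32.89/29.11) + (0.0743+0.22²/2)·2.2887) / 0.332826 = (0.122087 + 0.225437) / 0.332826 = 1.044161
d₂ = d₁ − σ√T = 1.044161 − 0.332826 = 0.711335
e^{−rT} = e^{−0.0743·2.2887} = 0.843622
N(d₁) = 0.851795,  N(d₂) = 0.761562
Call price V = S·N(d₁) − K·e^{−rT}·N(d₂) = 28.015523 − 18.702315 = 9.313209
ρ = K·T·e^{−rT}·N(d₂) = 42.803987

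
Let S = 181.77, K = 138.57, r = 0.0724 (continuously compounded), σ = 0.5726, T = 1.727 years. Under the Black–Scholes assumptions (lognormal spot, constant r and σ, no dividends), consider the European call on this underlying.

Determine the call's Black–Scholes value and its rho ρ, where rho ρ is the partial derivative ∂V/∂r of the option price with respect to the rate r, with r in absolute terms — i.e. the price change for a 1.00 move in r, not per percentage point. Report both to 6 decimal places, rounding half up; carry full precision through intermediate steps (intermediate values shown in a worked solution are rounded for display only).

σ√T = 0.5726·√1.727 = 0.752484
d₁ = (ln(S/K) + (r+σ²/2)T) / (σ√T) = (ln(181.77/138.57) + (0.0724+0.5726²/2)·1.727) / 0.752484 = (0.271367 + 0.408151) / 0.752484 = 0.903032
d₂ = d₁ − σ√T = 0.903032 − 0.752484 = 0.150548
e^{−rT} = e^{−0.0724·1.727} = 0.882466
N(d₁) = 0.816746,  N(d₂) = 0.559834
Call price V = S·N(d₁) − K·e^{−rT}·N(d₂) = 148.459852 − 68.458349 = 80.001504
ρ = K·T·e^{−rT}·N(d₂) = 118.227568

price = 80.001504
ρ = 118.227568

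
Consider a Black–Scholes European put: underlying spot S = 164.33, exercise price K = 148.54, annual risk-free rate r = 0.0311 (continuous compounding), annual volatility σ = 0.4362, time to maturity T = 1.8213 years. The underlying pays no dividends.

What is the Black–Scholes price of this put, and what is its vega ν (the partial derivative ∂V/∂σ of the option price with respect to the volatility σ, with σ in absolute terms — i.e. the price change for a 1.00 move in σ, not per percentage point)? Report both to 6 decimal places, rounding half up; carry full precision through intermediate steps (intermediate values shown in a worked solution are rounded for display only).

price = 24.501417
ν = 75.542637

σ√T = 0.4362·√1.8213 = 0.588676
d₁ = (ln(S/K) + (r+σ²/2)T) / (σ√T) = (ln(164.33/148.54) + (0.0311+0.4362²/2)·1.8213) / 0.588676 = (0.101022 + 0.229912) / 0.588676 = 0.562167
d₂ = d₁ − σ√T = 0.562167 − 0.588676 = -0.026509
e^{−rT} = e^{−0.0311·1.8213} = 0.944932
N(−d₁) = 0.287001,  N(−d₂) = 0.510574
Put price V = K·e^{−rT}·N(−d₂) − S·N(−d₁) = 71.664287 − 47.162871 = 24.501417
φ(d₁) = (1/√(2π))·e^{−d₁²/2} = 0.340631
ν = S·φ(d₁)·√T = 75.542637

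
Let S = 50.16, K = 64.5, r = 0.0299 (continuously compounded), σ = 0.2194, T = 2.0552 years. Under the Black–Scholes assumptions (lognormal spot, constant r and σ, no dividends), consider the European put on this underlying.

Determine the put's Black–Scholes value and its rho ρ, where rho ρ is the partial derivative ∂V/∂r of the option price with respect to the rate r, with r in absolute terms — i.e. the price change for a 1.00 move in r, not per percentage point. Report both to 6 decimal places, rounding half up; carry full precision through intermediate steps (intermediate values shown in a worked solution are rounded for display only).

σ√T = 0.2194·√2.0552 = 0.314531
d₁ = (ln(S/K) + (r+σ²/2)T) / (σ√T) = (ln(50.16/64.5) + (0.0299+0.2194²/2)·2.0552) / 0.314531 = (-0.251447 + 0.110915) / 0.314531 = -0.446798
d₂ = d₁ − σ√T = -0.446798 − 0.314531 = -0.761329
e^{−rT} = e^{−0.0299·2.0552} = 0.940400
N(−d₁) = 0.672490,  N(−d₂) = 0.776770
Put price V = K·e^{−rT}·N(−d₂) − S·N(−d₁) = 47.115568 − 33.732077 = 13.383491
ρ = −K·T·e^{−rT}·N(−d₂) = -96.831916

price = 13.383491
ρ = -96.831916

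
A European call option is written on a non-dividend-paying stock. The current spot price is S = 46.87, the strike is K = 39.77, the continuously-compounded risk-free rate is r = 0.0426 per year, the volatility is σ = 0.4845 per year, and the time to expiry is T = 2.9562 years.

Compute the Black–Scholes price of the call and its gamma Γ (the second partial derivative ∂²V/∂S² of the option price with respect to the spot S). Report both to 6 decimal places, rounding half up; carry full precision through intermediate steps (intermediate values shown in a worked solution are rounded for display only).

price = 19.877340
Γ = 0.007626

σ√T = 0.4845·√2.9562 = 0.833030
d₁ = (ln(S/K) + (r+σ²/2)T) / (σ√T) = (ln(46.87/39.77) + (0.0426+0.4845²/2)·2.9562) / 0.833030 = (0.164265 + 0.472904) / 0.833030 = 0.764881
d₂ = d₁ − σ√T = 0.764881 − 0.833030 = -0.068149
e^{−rT} = e^{−0.0426·2.9562} = 0.881673
N(d₁) = 0.777829,  N(d₂) = 0.472833
Call price V = S·N(d₁) − K·e^{−rT}·N(d₂) = 36.456831 − 16.579491 = 19.877340
φ(d₁) = (1/√(2π))·e^{−d₁²/2} = 0.297762
Γ = φ(d₁) / (S·σ·√T) = 0.007626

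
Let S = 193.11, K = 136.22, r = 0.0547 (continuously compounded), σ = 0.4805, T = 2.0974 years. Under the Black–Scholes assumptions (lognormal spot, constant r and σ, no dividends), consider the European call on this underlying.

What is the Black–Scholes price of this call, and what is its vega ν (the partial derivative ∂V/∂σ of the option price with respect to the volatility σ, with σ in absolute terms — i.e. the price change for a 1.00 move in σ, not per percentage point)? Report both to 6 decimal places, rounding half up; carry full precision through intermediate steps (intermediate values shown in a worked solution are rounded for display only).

σ√T = 0.4805·√2.0974 = 0.695879
d₁ = (ln(S/K) + (r+σ²/2)T) / (σ√T) = (ln(193.11/136.22) + (0.0547+0.4805²/2)·2.0974) / 0.695879 = (0.348989 + 0.356852) / 0.695879 = 1.014315
d₂ = d₁ − σ√T = 1.014315 − 0.695879 = 0.318435
e^{−rT} = e^{−0.0547·2.0974} = 0.891609
N(d₁) = 0.844784,  N(d₂) = 0.624923
Call price V = S·N(d₁) − K·e^{−rT}·N(d₂) = 163.136171 − 75.899936 = 87.236235
φ(d₁) = (1/√(2π))·e^{−d₁²/2} = 0.238507
ν = S·φ(d₁)·√T = 66.703252

price = 87.236235
ν = 66.703252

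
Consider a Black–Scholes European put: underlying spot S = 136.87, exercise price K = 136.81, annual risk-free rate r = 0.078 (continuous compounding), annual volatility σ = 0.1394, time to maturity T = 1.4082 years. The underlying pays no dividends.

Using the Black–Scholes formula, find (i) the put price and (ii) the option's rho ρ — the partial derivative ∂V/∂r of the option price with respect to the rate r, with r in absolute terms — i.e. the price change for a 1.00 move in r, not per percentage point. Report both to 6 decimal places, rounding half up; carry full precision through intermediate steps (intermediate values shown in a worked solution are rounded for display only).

price = 3.231970
ρ = -48.268898

σ√T = 0.1394·√1.4082 = 0.165423
d₁ = (ln(S/K) + (r+σ²/2)T) / (σ√T) = (ln(136.87/136.81) + (0.078+0.1394²/2)·1.4082) / 0.165423 = (0.000438 + 0.123522) / 0.165423 = 0.749356
d₂ = d₁ − σ√T = 0.749356 − 0.165423 = 0.583933
e^{−rT} = e^{−0.078·1.4082} = 0.895978
N(−d₁) = 0.226821,  N(−d₂) = 0.279633
Put price V = K·e^{−rT}·N(−d₂) − S·N(−d₁) = 34.277019 − 31.045049 = 3.231970
ρ = −K·T·e^{−rT}·N(−d₂) = -48.268898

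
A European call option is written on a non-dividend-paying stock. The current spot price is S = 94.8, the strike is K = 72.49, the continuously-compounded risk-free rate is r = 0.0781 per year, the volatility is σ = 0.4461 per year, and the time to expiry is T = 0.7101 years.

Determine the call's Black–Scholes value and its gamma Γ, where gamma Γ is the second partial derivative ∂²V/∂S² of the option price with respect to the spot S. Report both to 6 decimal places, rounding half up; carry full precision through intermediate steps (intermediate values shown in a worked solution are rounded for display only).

price = 29.452202
Γ = 0.006456

σ√T = 0.4461·√0.7101 = 0.375917
d₁ = (ln(S/K) + (r+σ²/2)T) / (σ√T) = (ln(94.8/72.49) + (0.0781+0.4461²/2)·0.7101) / 0.375917 = (0.268321 + 0.126116) / 0.375917 = 1.049265
d₂ = d₁ − σ√T = 1.049265 − 0.375917 = 0.673348
e^{−rT} = e^{−0.0781·0.7101} = 0.946051
N(d₁) = 0.852972,  N(d₂) = 0.749637
Call price V = S·N(d₁) − K·e^{−rT}·N(d₂) = 80.861728 − 51.409526 = 29.452202
φ(d₁) = (1/√(2π))·e^{−d₁²/2} = 0.230060
Γ = φ(d₁) / (S·σ·√T) = 0.006456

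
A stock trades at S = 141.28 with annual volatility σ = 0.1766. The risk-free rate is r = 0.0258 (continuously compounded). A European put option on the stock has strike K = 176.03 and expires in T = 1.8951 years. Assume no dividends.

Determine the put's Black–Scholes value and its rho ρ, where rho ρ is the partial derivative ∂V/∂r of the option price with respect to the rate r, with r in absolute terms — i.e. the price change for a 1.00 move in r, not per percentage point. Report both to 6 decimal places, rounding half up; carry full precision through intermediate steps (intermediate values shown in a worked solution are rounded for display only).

σ√T = 0.1766·√1.8951 = 0.243112
d₁ = (ln(S/K) + (r+σ²/2)T) / (σ√T) = (ln(141.28/176.03) + (0.0258+0.1766²/2)·1.8951) / 0.243112 = (-0.219911 + 0.078445) / 0.243112 = -0.581893
d₂ = d₁ − σ√T = -0.581893 − 0.243112 = -0.825005
e^{−rT} = e^{−0.0258·1.8951} = 0.952282
N(−d₁) = 0.719681,  N(−d₂) = 0.795316
Put price V = K·e^{−rT}·N(−d₂) − S·N(−d₁) = 133.319003 − 101.676489 = 31.642514
ρ = −K·T·e^{−rT}·N(−d₂) = -252.652843

price = 31.642514
ρ = -252.652843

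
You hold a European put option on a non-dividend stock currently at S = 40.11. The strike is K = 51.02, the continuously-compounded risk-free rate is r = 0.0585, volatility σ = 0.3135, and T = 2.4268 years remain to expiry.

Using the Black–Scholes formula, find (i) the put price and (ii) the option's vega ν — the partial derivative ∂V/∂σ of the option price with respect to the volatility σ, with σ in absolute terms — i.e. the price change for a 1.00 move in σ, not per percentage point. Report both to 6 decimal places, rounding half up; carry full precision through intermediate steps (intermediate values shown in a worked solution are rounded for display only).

price = 10.379533
ν = 24.905324

σ√T = 0.3135·√2.4268 = 0.488376
d₁ = (ln(S/K) + (r+σ²/2)T) / (σ√T) = (ln(40.11/51.02) + (0.0585+0.3135²/2)·2.4268) / 0.488376 = (-0.240592 + 0.261223) / 0.488376 = 0.042245
d₂ = d₁ − σ√T = 0.042245 − 0.488376 = -0.446131
e^{−rT} = e^{−0.0585·2.4268} = 0.867649
N(−d₁) = 0.483152,  N(−d₂) = 0.672249
Put price V = K·e^{−rT}·N(−d₂) − S·N(−d₁) = 29.758747 − 19.379215 = 10.379533
φ(d₁) = (1/√(2π))·e^{−d₁²/2} = 0.398586
ν = S·φ(d₁)·√T = 24.905324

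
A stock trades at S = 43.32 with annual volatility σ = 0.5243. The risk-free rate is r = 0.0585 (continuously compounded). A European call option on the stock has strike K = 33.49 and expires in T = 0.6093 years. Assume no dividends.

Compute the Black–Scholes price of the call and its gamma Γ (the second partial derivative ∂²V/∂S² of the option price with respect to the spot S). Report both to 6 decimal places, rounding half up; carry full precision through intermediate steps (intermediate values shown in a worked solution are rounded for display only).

σ√T = 0.5243·√0.6093 = 0.409256
d₁ = (ln(S/K) + (r+σ²/2)T) / (σ√T) = (ln(43.32/33.49) + (0.0585+0.5243²/2)·0.6093) / 0.409256 = (0.257368 + 0.119389) / 0.409256 = 0.920589
d₂ = d₁ − σ√T = 0.920589 − 0.409256 = 0.511333
e^{−rT} = e^{−0.0585·0.6093} = 0.964984
N(d₁) = 0.821368,  N(d₂) = 0.695441
Call price V = S·N(d₁) − K·e^{−rT}·N(d₂) = 35.581641 − 22.474778 = 13.106863
φ(d₁) = (1/√(2π))·e^{−d₁²/2} = 0.261145
Γ = φ(d₁) / (S·σ·√T) = 0.014730

price = 13.106863
Γ = 0.014730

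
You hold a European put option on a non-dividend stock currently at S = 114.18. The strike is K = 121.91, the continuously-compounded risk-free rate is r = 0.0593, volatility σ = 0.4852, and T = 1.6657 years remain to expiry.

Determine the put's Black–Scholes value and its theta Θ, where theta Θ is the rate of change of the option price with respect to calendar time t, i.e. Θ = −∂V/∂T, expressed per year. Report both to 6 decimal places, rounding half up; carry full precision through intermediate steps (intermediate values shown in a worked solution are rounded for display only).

price = 25.775723
Θ = -4.060604

σ√T = 0.4852·√1.6657 = 0.626209
d₁ = (ln(S/K) + (r+σ²/2)T) / (σ√T) = (ln(114.18/121.91) + (0.0593+0.4852²/2)·1.6657) / 0.626209 = (-0.065507 + 0.294845) / 0.626209 = 0.366232
d₂ = d₁ − σ√T = 0.366232 − 0.626209 = -0.259977
e^{−rT} = e^{−0.0593·1.6657} = 0.905946
N(−d₁) = 0.357096,  N(−d₂) = 0.602559
Put price V = K·e^{−rT}·N(−d₂) − S·N(−d₁) = 66.548934 − 40.773211 = 25.775723
φ(d₁) = (1/√(2π))·e^{−d₁²/2} = 0.373065
Θ = −S·φ(d₁)·σ/(2√T) + r·K·e^{−rT}·N(−d₂) = −8.006955 + 3.946352 = -4.060604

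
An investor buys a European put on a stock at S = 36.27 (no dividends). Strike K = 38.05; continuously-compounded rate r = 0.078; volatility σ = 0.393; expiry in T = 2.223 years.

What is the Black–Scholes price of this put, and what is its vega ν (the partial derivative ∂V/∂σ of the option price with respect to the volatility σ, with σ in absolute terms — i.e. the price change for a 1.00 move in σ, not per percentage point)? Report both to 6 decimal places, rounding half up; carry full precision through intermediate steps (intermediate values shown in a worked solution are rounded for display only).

price = 5.901553
ν = 18.970609

σ√T = 0.393·√2.223 = 0.585952
d₁ = (ln(S/K) + (r+σ²/2)T) / (σ√T) = (ln(36.27/38.05) + (0.078+0.393²/2)·2.223) / 0.585952 = (-0.047910 + 0.345064) / 0.585952 = 0.507130
d₂ = d₁ − σ√T = 0.507130 − 0.585952 = -0.078822
e^{−rT} = e^{−0.078·2.223} = 0.840806
N(−d₁) = 0.306032,  N(−d₂) = 0.531413
Put price V = K·e^{−rT}·N(−d₂) − S·N(−d₁) = 17.001328 − 11.099775 = 5.901553
φ(d₁) = (1/√(2π))·e^{−d₁²/2} = 0.350804
ν = S·φ(d₁)·√T = 18.970609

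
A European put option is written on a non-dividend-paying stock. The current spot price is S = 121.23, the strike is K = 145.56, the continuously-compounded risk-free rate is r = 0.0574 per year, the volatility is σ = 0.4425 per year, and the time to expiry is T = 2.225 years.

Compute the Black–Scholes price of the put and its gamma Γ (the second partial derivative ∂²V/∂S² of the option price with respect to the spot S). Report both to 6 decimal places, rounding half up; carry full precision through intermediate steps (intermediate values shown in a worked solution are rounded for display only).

σ√T = 0.4425·√2.225 = 0.660052
d₁ = (ln(S/K) + (r+σ²/2)T) / (σ√T) = (ln(121.23/145.56) + (0.0574+0.4425²/2)·2.225) / 0.660052 = (-0.182899 + 0.345549) / 0.660052 = 0.246421
d₂ = d₁ − σ√T = 0.246421 − 0.660052 = -0.413631
e^{−rT} = e^{−0.0574·2.225} = 0.880104
N(−d₁) = 0.402678,  N(−d₂) = 0.660428
Put price V = K·e^{−rT}·N(−d₂) − S·N(−d₁) = 84.606077 − 48.816681 = 35.789397
φ(d₁) = (1/√(2π))·e^{−d₁²/2} = 0.387012
Γ = φ(d₁) / (S·σ·√T) = 0.004837

price = 35.789397
Γ = 0.004837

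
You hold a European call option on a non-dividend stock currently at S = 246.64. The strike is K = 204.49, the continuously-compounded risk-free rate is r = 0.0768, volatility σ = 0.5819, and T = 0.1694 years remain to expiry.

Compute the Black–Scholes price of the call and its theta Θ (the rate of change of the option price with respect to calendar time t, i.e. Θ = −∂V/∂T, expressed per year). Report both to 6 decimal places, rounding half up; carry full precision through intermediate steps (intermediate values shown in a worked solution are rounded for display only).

σ√T = 0.5819·√0.1694 = 0.239500
d₁ = (ln(S/K) + (r+σ²/2)T) / (σ√T) = (ln(246.64/204.49) + (0.0768+0.5819²/2)·0.1694) / 0.239500 = (0.187411 + 0.041690) / 0.239500 = 0.956580
d₂ = d₁ − σ√T = 0.956580 − 0.239500 = 0.717080
e^{−rT} = e^{−0.0768·0.1694} = 0.987074
N(d₁) = 0.830610,  N(d₂) = 0.763338
Call price V = S·N(d₁) − K·e^{−rT}·N(d₂) = 204.861745 − 154.077305 = 50.784439
φ(d₁) = (1/√(2π))·e^{−d₁²/2} = 0.252470
Θ = −S·φ(d₁)·σ/(2√T) − r·K·e^{−rT}·N(d₂) = −44.018540 − 11.833137 = -55.851677

price = 50.784439
Θ = -55.851677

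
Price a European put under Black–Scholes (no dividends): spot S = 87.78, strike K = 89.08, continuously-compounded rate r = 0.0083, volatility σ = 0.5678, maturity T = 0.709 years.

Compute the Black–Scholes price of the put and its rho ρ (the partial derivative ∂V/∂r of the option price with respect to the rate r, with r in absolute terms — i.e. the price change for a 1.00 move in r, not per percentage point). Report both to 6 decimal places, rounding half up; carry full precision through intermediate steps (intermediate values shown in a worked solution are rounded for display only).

price = 17.049422
ρ = -37.772743

σ√T = 0.5678·√0.709 = 0.478100
d₁ = (ln(S/K) + (r+σ²/2)T) / (σ√T) = (ln(87.78/89.08) + (0.0083+0.5678²/2)·0.709) / 0.478100 = (-0.014701 + 0.120174) / 0.478100 = 0.220609
d₂ = d₁ − σ√T = 0.220609 − 0.478100 = -0.257490
e^{−rT} = e^{−0.0083·0.709} = 0.994133
N(−d₁) = 0.412698,  N(−d₂) = 0.601600
Put price V = K·e^{−rT}·N(−d₂) − S·N(−d₁) = 53.276083 − 36.226661 = 17.049422
ρ = −K·T·e^{−rT}·N(−d₂) = -37.772743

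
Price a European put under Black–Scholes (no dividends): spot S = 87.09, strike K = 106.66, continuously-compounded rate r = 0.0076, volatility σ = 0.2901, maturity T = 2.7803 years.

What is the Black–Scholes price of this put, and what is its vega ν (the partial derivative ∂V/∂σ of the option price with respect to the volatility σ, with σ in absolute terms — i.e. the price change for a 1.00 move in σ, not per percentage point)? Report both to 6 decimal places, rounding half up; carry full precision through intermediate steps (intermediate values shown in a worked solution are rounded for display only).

price = 28.216198
ν = 57.418723

σ√T = 0.2901·√2.7803 = 0.483719
d₁ = (ln(S/K) + (r+σ²/2)T) / (σ√T) = (ln(87.09/106.66) + (0.0076+0.2901²/2)·2.7803) / 0.483719 = (-0.202704 + 0.138123) / 0.483719 = -0.133510
d₂ = d₁ − σ√T = -0.133510 − 0.483719 = -0.617230
e^{−rT} = e^{−0.0076·2.7803} = 0.979091
N(−d₁) = 0.553105,  N(−d₂) = 0.731458
Put price V = K·e^{−rT}·N(−d₂) − S·N(−d₁) = 76.386125 − 48.169927 = 28.216198
φ(d₁) = (1/√(2π))·e^{−d₁²/2} = 0.395402
ν = S·φ(d₁)·√T = 57.418723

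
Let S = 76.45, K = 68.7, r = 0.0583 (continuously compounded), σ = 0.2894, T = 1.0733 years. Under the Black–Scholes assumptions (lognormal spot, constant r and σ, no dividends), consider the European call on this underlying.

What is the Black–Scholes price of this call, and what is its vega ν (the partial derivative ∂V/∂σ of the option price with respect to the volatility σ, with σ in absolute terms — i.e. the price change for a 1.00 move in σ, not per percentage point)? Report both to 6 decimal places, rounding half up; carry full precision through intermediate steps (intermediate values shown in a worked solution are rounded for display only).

σ√T = 0.2894·√1.0733 = 0.299819
d₁ = (ln(S/K) + (r+σ²/2)T) / (σ√T) = (ln(76.45/68.7) + (0.0583+0.2894²/2)·1.0733) / 0.299819 = (0.106888 + 0.107519) / 0.299819 = 0.715121
d₂ = d₁ − σ√T = 0.715121 − 0.299819 = 0.415302
e^{−rT} = e^{−0.0583·1.0733} = 0.939344
N(d₁) = 0.762733,  N(d₂) = 0.661040
Call price V = S·N(d₁) − K·e^{−rT}·N(d₂) = 58.310927 − 42.658829 = 15.652098
φ(d₁) = (1/√(2π))·e^{−d₁²/2} = 0.308931
ν = S·φ(d₁)·√T = 24.468055

price = 15.652098
ν = 24.468055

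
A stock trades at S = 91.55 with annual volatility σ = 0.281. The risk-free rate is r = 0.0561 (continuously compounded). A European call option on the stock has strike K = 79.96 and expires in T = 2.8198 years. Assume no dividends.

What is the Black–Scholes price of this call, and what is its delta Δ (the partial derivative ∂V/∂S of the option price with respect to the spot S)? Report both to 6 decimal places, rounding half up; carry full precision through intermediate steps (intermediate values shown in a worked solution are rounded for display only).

price = 29.266720
Δ = 0.804565

σ√T = 0.281·√2.8198 = 0.471863
d₁ = (ln(S/K) + (r+σ²/2)T) / (σ√T) = (ln(91.55/79.96) + (0.0561+0.281²/2)·2.8198) / 0.471863 = (0.135359 + 0.269518) / 0.471863 = 0.858039
d₂ = d₁ − σ√T = 0.858039 − 0.471863 = 0.386177
e^{−rT} = e^{−0.0561·2.8198} = 0.853687
N(d₁) = 0.804565,  N(d₂) = 0.650317
Call price V = S·N(d₁) − K·e^{−rT}·N(d₂) = 73.657895 − 44.391175 = 29.266720
Δ = N(d₁) = 0.804565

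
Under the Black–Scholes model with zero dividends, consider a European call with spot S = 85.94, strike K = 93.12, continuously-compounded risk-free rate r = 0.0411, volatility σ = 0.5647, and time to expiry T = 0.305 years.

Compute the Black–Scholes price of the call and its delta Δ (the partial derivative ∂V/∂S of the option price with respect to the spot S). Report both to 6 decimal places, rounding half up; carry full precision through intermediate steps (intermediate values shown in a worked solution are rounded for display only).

price = 8.268673
Δ = 0.475616

σ√T = 0.5647·√0.305 = 0.311866
d₁ = (ln(S/K) + (r+σ²/2)T) / (σ√T) = (ln(85.94/93.12) + (0.0411+0.5647²/2)·0.305) / 0.311866 = (-0.080240 + 0.061166) / 0.311866 = -0.061161
d₂ = d₁ − σ√T = -0.061161 − 0.311866 = -0.373027
e^{−rT} = e^{−0.0411·0.305} = 0.987543
N(d₁) = 0.475616,  N(d₂) = 0.354564
Call price V = S·N(d₁) − K·e^{−rT}·N(d₂) = 40.874401 − 32.605727 = 8.268673
Δ = N(d₁) = 0.475616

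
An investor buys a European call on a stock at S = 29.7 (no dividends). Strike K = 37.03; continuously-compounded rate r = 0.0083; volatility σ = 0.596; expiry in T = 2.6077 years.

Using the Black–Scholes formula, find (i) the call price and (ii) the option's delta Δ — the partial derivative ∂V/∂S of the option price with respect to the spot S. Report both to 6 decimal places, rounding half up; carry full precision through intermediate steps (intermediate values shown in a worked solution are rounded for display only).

σ√T = 0.596·√2.6077 = 0.962443
d₁ = (ln(S/K) + (r+σ²/2)T) / (σ√T) = (ln(29.7/37.03) + (0.0083+0.596²/2)·2.6077) / 0.962443 = (-0.220581 + 0.484792) / 0.962443 = 0.274521
d₂ = d₁ − σ√T = 0.274521 − 0.962443 = -0.687922
e^{−rT} = e^{−0.0083·2.6077} = 0.978589
N(d₁) = 0.608158,  N(d₂) = 0.245751
Call price V = S·N(d₁) − K·e^{−rT}·N(d₂) = 18.062290 − 8.905311 = 9.156979
Δ = N(d₁) = 0.608158

price = 9.156979
Δ = 0.608158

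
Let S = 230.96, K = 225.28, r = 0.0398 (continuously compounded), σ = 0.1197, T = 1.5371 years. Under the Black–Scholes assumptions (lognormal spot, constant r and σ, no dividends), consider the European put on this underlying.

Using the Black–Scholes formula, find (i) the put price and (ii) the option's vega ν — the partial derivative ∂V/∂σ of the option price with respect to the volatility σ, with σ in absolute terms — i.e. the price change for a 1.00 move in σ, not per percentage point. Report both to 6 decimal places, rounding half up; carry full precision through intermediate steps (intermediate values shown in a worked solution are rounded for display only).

price = 5.711498
ν = 92.226945

σ√T = 0.1197·√1.5371 = 0.148404
d₁ = (ln(S/K) + (r+σ²/2)T) / (σ√T) = (ln(230.96/225.28) + (0.0398+0.1197²/2)·1.5371) / 0.148404 = (0.024900 + 0.072188) / 0.148404 = 0.654221
d₂ = d₁ − σ√T = 0.654221 − 0.148404 = 0.505817
e^{−rT} = e^{−0.0398·1.5371} = 0.940657
N(−d₁) = 0.256485,  N(−d₂) = 0.306493
Put price V = K·e^{−rT}·N(−d₂) − S·N(−d₁) = 64.949222 − 59.237725 = 5.711498
φ(d₁) = (1/√(2π))·e^{−d₁²/2} = 0.322085
ν = S·φ(d₁)·√T = 92.226945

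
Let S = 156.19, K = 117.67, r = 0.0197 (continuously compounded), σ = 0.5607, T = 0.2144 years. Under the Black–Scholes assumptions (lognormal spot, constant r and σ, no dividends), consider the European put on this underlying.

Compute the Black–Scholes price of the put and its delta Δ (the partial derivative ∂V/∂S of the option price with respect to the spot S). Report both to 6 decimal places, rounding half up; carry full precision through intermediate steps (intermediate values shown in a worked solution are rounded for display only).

σ√T = 0.5607·√0.2144 = 0.259623
d₁ = (ln(S/K) + (r+σ²/2)T) / (σ√T) = (ln(156.19/117.67) + (0.0197+0.5607²/2)·0.2144) / 0.259623 = (0.283189 + 0.037926) / 0.259623 = 1.236851
d₂ = d₁ − σ√T = 1.236851 − 0.259623 = 0.977228
e^{−rT} = e^{−0.0197·0.2144} = 0.995785
N(−d₁) = 0.108071,  N(−d₂) = 0.164228
Put price V = K·e^{−rT}·N(−d₂) − S·N(−d₁) = 19.243272 − 16.879640 = 2.363632
Δ = −N(−d₁) = -0.108071

price = 2.363632
Δ = -0.108071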